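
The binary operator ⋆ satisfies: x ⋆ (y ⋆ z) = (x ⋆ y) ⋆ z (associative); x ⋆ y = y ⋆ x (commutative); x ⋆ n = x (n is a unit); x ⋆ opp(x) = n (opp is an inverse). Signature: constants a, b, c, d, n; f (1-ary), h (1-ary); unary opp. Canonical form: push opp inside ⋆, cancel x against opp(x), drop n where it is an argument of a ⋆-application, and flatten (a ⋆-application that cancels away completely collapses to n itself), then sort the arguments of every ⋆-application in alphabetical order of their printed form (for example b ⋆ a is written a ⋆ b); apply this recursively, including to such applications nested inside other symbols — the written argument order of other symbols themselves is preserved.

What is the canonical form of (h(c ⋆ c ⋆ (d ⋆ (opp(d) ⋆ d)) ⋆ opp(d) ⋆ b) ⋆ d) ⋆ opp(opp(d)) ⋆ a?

Answer: a ⋆ d ⋆ d ⋆ h(b ⋆ c ⋆ c)

Derivation:
Push opp inside:  distribute opp over ⋆ and collapse double opp
Combine occurrences:  h(b ⋆ c ⋆ c) ⋆ d ⋆ d ⋆ a
Sort:  a ⋆ d ⋆ d ⋆ h(b ⋆ c ⋆ c)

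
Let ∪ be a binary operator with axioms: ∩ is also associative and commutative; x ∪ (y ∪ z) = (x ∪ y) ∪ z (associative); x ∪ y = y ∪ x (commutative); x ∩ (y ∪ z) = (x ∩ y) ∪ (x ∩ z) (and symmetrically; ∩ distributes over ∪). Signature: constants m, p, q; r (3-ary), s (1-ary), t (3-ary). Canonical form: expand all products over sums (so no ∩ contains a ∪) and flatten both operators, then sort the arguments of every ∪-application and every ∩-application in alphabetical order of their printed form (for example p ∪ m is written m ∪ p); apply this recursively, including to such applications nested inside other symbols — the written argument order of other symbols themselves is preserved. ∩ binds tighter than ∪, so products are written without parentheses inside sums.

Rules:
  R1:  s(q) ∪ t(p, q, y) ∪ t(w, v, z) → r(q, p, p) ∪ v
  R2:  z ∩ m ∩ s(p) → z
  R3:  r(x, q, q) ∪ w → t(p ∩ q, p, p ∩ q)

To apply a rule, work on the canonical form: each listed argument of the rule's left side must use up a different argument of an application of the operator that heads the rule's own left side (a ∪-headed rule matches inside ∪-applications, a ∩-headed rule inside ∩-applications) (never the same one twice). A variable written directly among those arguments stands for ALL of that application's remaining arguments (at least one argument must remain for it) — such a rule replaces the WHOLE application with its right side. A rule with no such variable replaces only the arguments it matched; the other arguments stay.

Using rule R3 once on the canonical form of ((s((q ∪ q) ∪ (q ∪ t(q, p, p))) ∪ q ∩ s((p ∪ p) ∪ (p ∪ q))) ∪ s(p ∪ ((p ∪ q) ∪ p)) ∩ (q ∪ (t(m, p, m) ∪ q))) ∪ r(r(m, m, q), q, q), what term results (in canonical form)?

Answer: t(p ∩ q, p, p ∩ q)

Derivation:
Canonical form:  q ∩ s(p ∪ p ∪ p ∪ q) ∪ q ∩ s(p ∪ p ∪ p ∪ q) ∪ q ∩ s(p ∪ p ∪ p ∪ q) ∪ r(r(m, m, q), q, q) ∪ s(p ∪ p ∪ p ∪ q) ∩ t(m, p, m) ∪ s(q ∪ q ∪ q ∪ t(q, p, p))
Match R3:  consume r(r(m, m, q), q, q);  w := q ∩ s(p ∪ p ∪ p ∪ q) ∪ q ∩ s(p ∪ p ∪ p ∪ q) ∪ q ∩ s(p ∪ p ∪ p ∪ q) ∪ s(p ∪ p ∪ p ∪ q) ∩ t(m, p, m) ∪ s(q ∪ q ∪ q ∪ t(q, p, p)), x := r(m, m, q)
The variable takes the whole remainder — replace the entire application.
Giving:  t(p ∩ q, p, p ∩ q)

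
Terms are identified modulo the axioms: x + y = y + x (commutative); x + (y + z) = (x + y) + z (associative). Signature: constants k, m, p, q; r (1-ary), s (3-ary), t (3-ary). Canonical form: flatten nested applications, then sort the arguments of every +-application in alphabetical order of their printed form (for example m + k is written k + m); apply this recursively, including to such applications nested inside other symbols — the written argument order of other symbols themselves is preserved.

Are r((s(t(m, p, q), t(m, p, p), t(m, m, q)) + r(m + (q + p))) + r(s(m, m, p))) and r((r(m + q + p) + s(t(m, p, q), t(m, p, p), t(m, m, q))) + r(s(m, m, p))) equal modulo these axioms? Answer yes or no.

Left:  r((s(t(m, p, q), t(m, p, p), t(m, m, q)) + r(m + (q + p))) + r(s(m, m, p)))
  Descend into:  (s(t(m, p, q), t(m, p, p), t(m, m, q)) + r(m + (q + p))) + r(s(m, m, p))
  Merge nested applications:  s(t(m, p, q), t(m, p, p), t(m, m, q)) + r(m + (q + p)) + r(s(m, m, p))
  Inside:  r(m + (q + p))  →  r(m + p + q)
  Sort arguments:  r(m + p + q) + r(s(m, m, p)) + s(t(m, p, q), t(m, p, p), t(m, m, q))
  Rebuild:  r(r(m + p + q) + r(s(m, m, p)) + s(t(m, p, q), t(m, p, p), t(m, m, q)))
Right:  r((r(m + q + p) + s(t(m, p, q), t(m, p, p), t(m, m, q))) + r(s(m, m, p)))
  Work inside:  (r(m + q + p) + s(t(m, p, q), t(m, p, p), t(m, m, q))) + r(s(m, m, p))
  Merge nested applications:  r(m + q + p) + s(t(m, p, q), t(m, p, p), t(m, m, q)) + r(s(m, m, p))
  Canonicalize subterm:  r(m + q + p)  →  r(m + p + q)
  Sort arguments:  r(m + p + q) + r(s(m, m, p)) + s(t(m, p, q), t(m, p, p), t(m, m, q))
  Rebuild:  r(r(m + p + q) + r(s(m, m, p)) + s(t(m, p, q), t(m, p, p), t(m, m, q)))

Answer: yes — both canonical forms are r(r(m + p + q) + r(s(m, m, p)) + s(t(m, p, q), t(m, p, p), t(m, m, q)))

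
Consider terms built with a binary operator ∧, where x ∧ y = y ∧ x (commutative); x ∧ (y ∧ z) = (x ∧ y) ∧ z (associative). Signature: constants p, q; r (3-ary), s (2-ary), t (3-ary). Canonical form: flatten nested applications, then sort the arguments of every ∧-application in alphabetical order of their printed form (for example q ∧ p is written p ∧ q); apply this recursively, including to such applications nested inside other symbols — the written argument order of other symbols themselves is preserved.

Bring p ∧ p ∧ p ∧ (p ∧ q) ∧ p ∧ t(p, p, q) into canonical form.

Answer: p ∧ p ∧ p ∧ p ∧ p ∧ q ∧ t(p, p, q)

Derivation:
Flatten:  p ∧ p ∧ p ∧ p ∧ q ∧ p ∧ t(p, p, q)
Sort:  p ∧ p ∧ p ∧ p ∧ p ∧ q ∧ t(p, p, q)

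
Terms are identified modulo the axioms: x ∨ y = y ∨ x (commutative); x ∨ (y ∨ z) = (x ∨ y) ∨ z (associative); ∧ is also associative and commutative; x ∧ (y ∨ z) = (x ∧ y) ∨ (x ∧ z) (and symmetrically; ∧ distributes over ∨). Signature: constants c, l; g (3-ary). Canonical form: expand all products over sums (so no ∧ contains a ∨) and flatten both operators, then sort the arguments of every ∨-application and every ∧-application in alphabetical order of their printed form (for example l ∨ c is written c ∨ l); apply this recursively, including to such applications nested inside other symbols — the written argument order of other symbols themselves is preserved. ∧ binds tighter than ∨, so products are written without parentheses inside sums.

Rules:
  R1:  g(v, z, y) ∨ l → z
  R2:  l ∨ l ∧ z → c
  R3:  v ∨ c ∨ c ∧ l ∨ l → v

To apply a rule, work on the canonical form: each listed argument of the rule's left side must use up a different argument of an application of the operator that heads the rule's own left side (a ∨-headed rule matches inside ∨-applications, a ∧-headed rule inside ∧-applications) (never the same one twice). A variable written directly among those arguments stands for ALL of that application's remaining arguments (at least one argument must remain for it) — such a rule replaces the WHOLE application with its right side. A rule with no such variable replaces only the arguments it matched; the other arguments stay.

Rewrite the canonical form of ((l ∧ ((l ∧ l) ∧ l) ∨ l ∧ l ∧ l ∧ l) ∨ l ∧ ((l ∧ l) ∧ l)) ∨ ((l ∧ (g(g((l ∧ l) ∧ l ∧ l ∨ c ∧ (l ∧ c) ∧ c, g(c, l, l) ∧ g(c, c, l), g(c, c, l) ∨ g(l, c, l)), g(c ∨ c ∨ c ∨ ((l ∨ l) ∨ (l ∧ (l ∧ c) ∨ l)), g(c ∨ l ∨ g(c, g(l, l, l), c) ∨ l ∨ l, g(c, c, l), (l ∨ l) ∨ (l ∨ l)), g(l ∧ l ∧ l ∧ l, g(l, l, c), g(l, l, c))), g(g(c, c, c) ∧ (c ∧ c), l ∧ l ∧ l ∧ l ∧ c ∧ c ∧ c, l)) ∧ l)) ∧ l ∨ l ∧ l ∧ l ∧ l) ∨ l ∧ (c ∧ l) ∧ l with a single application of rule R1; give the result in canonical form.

Canonical form:  c ∧ l ∧ l ∧ l ∨ g(g(c ∧ c ∧ c ∧ l ∨ l ∧ l ∧ l ∧ l, g(c, c, l) ∧ g(c, l, l), g(c, c, l) ∨ g(l, c, l)), g(c ∨ c ∨ c ∨ c ∧ l ∧ l ∨ l ∨ l ∨ l, g(c ∨ g(c, g(l, l, l), c) ∨ l ∨ l ∨ l, g(c, c, l), l ∨ l ∨ l ∨ l), g(l ∧ l ∧ l ∧ l, g(l, l, c), g(l, l, c))), g(c ∧ c ∧ g(c, c, c), c ∧ c ∧ c ∧ l ∧ l ∧ l ∧ l, l)) ∧ l ∧ l ∧ l ∨ l ∧ l ∧ l ∧ l ∨ l ∧ l ∧ l ∧ l ∨ l ∧ l ∧ l ∧ l ∨ l ∧ l ∧ l ∧ l
R1 matches:  uses g(c, g(l, l, l), c), l;  v := c, y := c, z := g(l, l, l)
Result:  c ∧ l ∧ l ∧ l ∨ g(g(c ∧ c ∧ c ∧ l ∨ l ∧ l ∧ l ∧ l, g(c, c, l) ∧ g(c, l, l), g(c, c, l) ∨ g(l, c, l)), g(c ∨ c ∨ c ∨ c ∧ l ∧ l ∨ l ∨ l ∨ l, g(c ∨ g(l, l, l) ∨ l ∨ l, g(c, c, l), l ∨ l ∨ l ∨ l), g(l ∧ l ∧ l ∧ l, g(l, l, c), g(l, l, c))), g(c ∧ c ∧ g(c, c, c), c ∧ c ∧ c ∧ l ∧ l ∧ l ∧ l, l)) ∧ l ∧ l ∧ l ∨ l ∧ l ∧ l ∧ l ∨ l ∧ l ∧ l ∧ l ∨ l ∧ l ∧ l ∧ l ∨ l ∧ l ∧ l ∧ l

Answer: c ∧ l ∧ l ∧ l ∨ g(g(c ∧ c ∧ c ∧ l ∨ l ∧ l ∧ l ∧ l, g(c, c, l) ∧ g(c, l, l), g(c, c, l) ∨ g(l, c, l)), g(c ∨ c ∨ c ∨ c ∧ l ∧ l ∨ l ∨ l ∨ l, g(c ∨ g(l, l, l) ∨ l ∨ l, g(c, c, l), l ∨ l ∨ l ∨ l), g(l ∧ l ∧ l ∧ l, g(l, l, c), g(l, l, c))), g(c ∧ c ∧ g(c, c, c), c ∧ c ∧ c ∧ l ∧ l ∧ l ∧ l, l)) ∧ l ∧ l ∧ l ∨ l ∧ l ∧ l ∧ l ∨ l ∧ l ∧ l ∧ l ∨ l ∧ l ∧ l ∧ l ∨ l ∧ l ∧ l ∧ l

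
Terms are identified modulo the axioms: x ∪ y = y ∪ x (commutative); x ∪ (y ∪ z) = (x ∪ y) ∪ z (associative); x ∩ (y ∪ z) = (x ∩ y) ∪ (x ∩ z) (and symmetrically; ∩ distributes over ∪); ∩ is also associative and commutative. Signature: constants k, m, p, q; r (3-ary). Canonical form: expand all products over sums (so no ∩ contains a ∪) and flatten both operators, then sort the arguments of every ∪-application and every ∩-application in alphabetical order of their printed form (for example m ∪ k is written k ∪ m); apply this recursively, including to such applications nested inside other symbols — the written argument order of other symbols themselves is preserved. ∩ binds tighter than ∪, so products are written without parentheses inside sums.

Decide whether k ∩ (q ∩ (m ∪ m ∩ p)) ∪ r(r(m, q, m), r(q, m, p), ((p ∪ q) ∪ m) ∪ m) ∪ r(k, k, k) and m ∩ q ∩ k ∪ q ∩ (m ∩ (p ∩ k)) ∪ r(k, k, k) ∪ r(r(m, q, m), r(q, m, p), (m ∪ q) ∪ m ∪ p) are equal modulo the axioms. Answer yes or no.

Left:  k ∩ (q ∩ (m ∪ m ∩ p)) ∪ r(r(m, q, m), r(q, m, p), ((p ∪ q) ∪ m) ∪ m) ∪ r(k, k, k)
  Distribute:  k ∩ m ∩ q ∪ k ∩ m ∩ p ∩ q ∪ r(r(m, q, m), r(q, m, p), m ∪ m ∪ p ∪ q) ∪ r(k, k, k)
  Sort arguments:  k ∩ m ∩ p ∩ q ∪ k ∩ m ∩ q ∪ r(k, k, k) ∪ r(r(m, q, m), r(q, m, p), m ∪ m ∪ p ∪ q)
Right:  m ∩ q ∩ k ∪ q ∩ (m ∩ (p ∩ k)) ∪ r(k, k, k) ∪ r(r(m, q, m), r(q, m, p), (m ∪ q) ∪ m ∪ p)
  Flatten:  k ∩ m ∩ q ∪ k ∩ m ∩ p ∩ q ∪ r(k, k, k) ∪ r(r(m, q, m), r(q, m, p), m ∪ m ∪ p ∪ q)
  Sort:  k ∩ m ∩ p ∩ q ∪ k ∩ m ∩ q ∪ r(k, k, k) ∪ r(r(m, q, m), r(q, m, p), m ∪ m ∪ p ∪ q)

Answer: yes — both canonical forms are k ∩ m ∩ p ∩ q ∪ k ∩ m ∩ q ∪ r(k, k, k) ∪ r(r(m, q, m), r(q, m, p), m ∪ m ∪ p ∪ q)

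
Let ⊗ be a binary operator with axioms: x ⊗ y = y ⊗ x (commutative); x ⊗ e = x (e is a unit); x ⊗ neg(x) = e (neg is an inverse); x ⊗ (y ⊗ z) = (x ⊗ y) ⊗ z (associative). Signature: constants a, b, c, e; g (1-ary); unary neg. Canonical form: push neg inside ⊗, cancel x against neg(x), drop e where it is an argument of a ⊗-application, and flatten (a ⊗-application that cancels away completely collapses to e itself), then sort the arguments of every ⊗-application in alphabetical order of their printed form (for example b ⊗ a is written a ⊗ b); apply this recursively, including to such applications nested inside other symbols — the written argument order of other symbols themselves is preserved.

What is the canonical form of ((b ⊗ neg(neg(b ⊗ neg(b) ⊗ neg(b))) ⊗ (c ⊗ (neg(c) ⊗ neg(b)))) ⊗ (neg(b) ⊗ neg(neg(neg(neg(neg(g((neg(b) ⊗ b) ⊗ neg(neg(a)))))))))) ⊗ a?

Answer: a ⊗ neg(b) ⊗ neg(b) ⊗ neg(g(a))

Derivation:
Push neg inside:  distribute neg over ⊗ and collapse double neg
Cancel:  c cancels
Collect:  neg(b) ⊗ neg(b) ⊗ neg(g(a)) ⊗ a
Sort arguments:  a ⊗ neg(b) ⊗ neg(b) ⊗ neg(g(a))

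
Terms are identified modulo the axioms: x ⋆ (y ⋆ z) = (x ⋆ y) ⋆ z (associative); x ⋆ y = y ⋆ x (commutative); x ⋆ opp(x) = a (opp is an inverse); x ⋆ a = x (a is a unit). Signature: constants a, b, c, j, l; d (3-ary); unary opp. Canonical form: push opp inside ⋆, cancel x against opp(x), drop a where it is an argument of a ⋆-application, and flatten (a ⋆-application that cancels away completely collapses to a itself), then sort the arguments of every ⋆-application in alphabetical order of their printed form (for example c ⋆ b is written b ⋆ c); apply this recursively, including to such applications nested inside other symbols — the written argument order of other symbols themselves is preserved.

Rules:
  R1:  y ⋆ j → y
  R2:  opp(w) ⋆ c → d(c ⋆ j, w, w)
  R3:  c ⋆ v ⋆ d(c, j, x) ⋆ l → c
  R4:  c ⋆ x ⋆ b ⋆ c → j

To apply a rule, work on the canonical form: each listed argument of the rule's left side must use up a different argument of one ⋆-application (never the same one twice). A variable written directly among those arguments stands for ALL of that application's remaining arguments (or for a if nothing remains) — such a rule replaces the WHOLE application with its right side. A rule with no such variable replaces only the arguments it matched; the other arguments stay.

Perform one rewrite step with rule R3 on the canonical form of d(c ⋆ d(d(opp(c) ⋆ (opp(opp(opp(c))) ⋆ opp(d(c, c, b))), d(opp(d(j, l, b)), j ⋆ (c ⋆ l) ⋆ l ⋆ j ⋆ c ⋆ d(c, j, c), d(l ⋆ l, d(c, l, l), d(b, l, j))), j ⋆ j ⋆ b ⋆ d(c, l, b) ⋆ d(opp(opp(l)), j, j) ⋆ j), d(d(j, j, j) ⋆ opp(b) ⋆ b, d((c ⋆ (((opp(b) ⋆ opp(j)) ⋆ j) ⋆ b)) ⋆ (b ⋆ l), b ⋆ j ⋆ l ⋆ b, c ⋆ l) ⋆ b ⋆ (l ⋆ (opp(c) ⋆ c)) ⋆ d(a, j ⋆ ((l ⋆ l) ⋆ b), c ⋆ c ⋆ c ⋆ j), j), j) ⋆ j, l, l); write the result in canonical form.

Canonical form:  d(c ⋆ d(d(opp(c) ⋆ opp(c) ⋆ opp(d(c, c, b)), d(opp(d(j, l, b)), c ⋆ c ⋆ d(c, j, c) ⋆ j ⋆ j ⋆ l ⋆ l, d(l ⋆ l, d(c, l, l), d(b, l, j))), b ⋆ d(c, l, b) ⋆ d(l, j, j) ⋆ j ⋆ j ⋆ j), d(d(j, j, j), b ⋆ d(a, b ⋆ j ⋆ l ⋆ l, c ⋆ c ⋆ c ⋆ j) ⋆ d(b ⋆ c ⋆ l, b ⋆ b ⋆ j ⋆ l, c ⋆ l) ⋆ l, j), j) ⋆ j, l, l)
R3 matches:  uses c, d(c, j, c), l;  v := c ⋆ j ⋆ j ⋆ l, x := c
The extension variable absorbs all remaining arguments, so the whole application is rewritten.
New term:  d(c ⋆ d(d(opp(c) ⋆ opp(c) ⋆ opp(d(c, c, b)), d(opp(d(j, l, b)), c, d(l ⋆ l, d(c, l, l), d(b, l, j))), b ⋆ d(c, l, b) ⋆ d(l, j, j) ⋆ j ⋆ j ⋆ j), d(d(j, j, j), b ⋆ d(a, b ⋆ j ⋆ l ⋆ l, c ⋆ c ⋆ c ⋆ j) ⋆ d(b ⋆ c ⋆ l, b ⋆ b ⋆ j ⋆ l, c ⋆ l) ⋆ l, j), j) ⋆ j, l, l)

Answer: d(c ⋆ d(d(opp(c) ⋆ opp(c) ⋆ opp(d(c, c, b)), d(opp(d(j, l, b)), c, d(l ⋆ l, d(c, l, l), d(b, l, j))), b ⋆ d(c, l, b) ⋆ d(l, j, j) ⋆ j ⋆ j ⋆ j), d(d(j, j, j), b ⋆ d(a, b ⋆ j ⋆ l ⋆ l, c ⋆ c ⋆ c ⋆ j) ⋆ d(b ⋆ c ⋆ l, b ⋆ b ⋆ j ⋆ l, c ⋆ l) ⋆ l, j), j) ⋆ j, l, l)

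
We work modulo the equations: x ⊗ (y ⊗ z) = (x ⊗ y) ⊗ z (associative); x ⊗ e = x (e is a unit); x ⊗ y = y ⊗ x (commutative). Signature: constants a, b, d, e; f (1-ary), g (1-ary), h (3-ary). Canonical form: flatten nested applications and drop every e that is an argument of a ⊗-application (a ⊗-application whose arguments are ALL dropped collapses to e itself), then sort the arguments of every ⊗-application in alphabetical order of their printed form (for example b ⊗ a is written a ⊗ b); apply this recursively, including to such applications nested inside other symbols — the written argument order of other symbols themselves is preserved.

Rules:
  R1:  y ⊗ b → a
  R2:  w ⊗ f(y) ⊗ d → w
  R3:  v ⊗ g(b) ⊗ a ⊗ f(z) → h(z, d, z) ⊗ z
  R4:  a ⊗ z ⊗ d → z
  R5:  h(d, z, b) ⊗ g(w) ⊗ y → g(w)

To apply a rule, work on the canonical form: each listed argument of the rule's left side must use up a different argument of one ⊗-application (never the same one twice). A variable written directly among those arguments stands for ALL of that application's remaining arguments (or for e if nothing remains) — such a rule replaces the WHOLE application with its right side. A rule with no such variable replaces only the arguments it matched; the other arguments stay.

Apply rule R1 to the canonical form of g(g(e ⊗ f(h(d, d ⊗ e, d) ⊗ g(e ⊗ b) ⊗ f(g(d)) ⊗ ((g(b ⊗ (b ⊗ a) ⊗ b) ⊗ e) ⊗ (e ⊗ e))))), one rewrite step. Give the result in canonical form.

Canonical form:  g(g(f(f(g(d)) ⊗ g(a ⊗ b ⊗ b ⊗ b) ⊗ g(b) ⊗ h(d, d, d))))
R1 matches:  uses b;  y := a ⊗ b ⊗ b
The extension variable absorbs all remaining arguments, so the whole application is rewritten.
Giving:  g(g(f(f(g(d)) ⊗ g(a) ⊗ g(b) ⊗ h(d, d, d))))

Answer: g(g(f(f(g(d)) ⊗ g(a) ⊗ g(b) ⊗ h(d, d, d))))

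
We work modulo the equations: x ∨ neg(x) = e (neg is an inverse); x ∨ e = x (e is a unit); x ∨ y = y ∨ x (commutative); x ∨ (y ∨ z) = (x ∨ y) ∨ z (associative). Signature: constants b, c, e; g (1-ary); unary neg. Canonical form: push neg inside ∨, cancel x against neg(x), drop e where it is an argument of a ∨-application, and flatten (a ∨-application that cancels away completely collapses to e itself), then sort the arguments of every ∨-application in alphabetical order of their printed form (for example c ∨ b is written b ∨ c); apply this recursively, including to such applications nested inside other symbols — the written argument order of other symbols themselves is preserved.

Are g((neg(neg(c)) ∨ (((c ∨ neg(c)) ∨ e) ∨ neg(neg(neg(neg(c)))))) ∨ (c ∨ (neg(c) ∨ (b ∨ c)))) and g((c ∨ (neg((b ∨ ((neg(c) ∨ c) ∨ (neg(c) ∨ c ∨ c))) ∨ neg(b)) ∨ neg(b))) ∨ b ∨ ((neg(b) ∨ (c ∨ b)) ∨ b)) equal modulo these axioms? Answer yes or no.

Left:  g((neg(neg(c)) ∨ (((c ∨ neg(c)) ∨ e) ∨ neg(neg(neg(neg(c)))))) ∨ (c ∨ (neg(c) ∨ (b ∨ c))))
  Work inside:  (neg(neg(c)) ∨ (((c ∨ neg(c)) ∨ e) ∨ neg(neg(neg(neg(c)))))) ∨ (c ∨ (neg(c) ∨ (b ∨ c)))
  Push neg inside:  distribute neg over ∨ and collapse double neg
  Collect terms:  c ∨ c ∨ c ∨ b
  Sort:  b ∨ c ∨ c ∨ c
  Reassemble:  g(b ∨ c ∨ c ∨ c)
Right:  g((c ∨ (neg((b ∨ ((neg(c) ∨ c) ∨ (neg(c) ∨ c ∨ c))) ∨ neg(b)) ∨ neg(b))) ∨ b ∨ ((neg(b) ∨ (c ∨ b)) ∨ b))
  Descend into:  (c ∨ (neg((b ∨ ((neg(c) ∨ c) ∨ (neg(c) ∨ c ∨ c))) ∨ neg(b)) ∨ neg(b))) ∨ b ∨ ((neg(b) ∨ (c ∨ b)) ∨ b)
  Push neg inside:  distribute neg over ∨ and collapse double neg
  Combine occurrences:  c ∨ b
  Sort:  b ∨ c
  Rebuild:  g(b ∨ c)

Answer: no — g(b ∨ c ∨ c ∨ c) vs g(b ∨ c)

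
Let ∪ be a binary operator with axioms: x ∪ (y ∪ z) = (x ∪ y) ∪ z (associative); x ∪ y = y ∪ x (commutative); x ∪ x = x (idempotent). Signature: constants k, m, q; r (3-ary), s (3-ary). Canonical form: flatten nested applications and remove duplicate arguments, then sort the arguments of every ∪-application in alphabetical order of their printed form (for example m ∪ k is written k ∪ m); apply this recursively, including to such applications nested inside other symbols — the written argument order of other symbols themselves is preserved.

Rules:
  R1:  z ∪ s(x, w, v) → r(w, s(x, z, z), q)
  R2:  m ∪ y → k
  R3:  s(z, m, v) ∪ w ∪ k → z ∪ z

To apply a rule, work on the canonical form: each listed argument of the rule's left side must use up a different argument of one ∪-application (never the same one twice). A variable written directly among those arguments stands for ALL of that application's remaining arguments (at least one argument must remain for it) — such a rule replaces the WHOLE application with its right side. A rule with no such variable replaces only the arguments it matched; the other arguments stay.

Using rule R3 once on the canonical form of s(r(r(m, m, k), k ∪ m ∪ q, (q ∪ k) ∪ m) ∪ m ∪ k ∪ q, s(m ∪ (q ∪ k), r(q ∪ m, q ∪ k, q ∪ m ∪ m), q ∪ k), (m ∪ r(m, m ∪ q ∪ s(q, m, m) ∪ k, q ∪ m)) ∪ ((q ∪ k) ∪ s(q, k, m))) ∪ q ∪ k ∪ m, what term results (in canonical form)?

Canonical form:  k ∪ m ∪ q ∪ s(k ∪ m ∪ q ∪ r(r(m, m, k), k ∪ m ∪ q, k ∪ m ∪ q), s(k ∪ m ∪ q, r(m ∪ q, k ∪ q, m ∪ q), k ∪ q), k ∪ m ∪ q ∪ r(m, k ∪ m ∪ q ∪ s(q, m, m), m ∪ q) ∪ s(q, k, m))
R3 matches:  uses k, s(q, m, m);  v := m, w := m ∪ q, z := q
The extension variable absorbs all remaining arguments, so the whole application is rewritten.
Result:  k ∪ m ∪ q ∪ s(k ∪ m ∪ q ∪ r(r(m, m, k), k ∪ m ∪ q, k ∪ m ∪ q), s(k ∪ m ∪ q, r(m ∪ q, k ∪ q, m ∪ q), k ∪ q), k ∪ m ∪ q ∪ r(m, q, m ∪ q) ∪ s(q, k, m))

Answer: k ∪ m ∪ q ∪ s(k ∪ m ∪ q ∪ r(r(m, m, k), k ∪ m ∪ q, k ∪ m ∪ q), s(k ∪ m ∪ q, r(m ∪ q, k ∪ q, m ∪ q), k ∪ q), k ∪ m ∪ q ∪ r(m, q, m ∪ q) ∪ s(q, k, m))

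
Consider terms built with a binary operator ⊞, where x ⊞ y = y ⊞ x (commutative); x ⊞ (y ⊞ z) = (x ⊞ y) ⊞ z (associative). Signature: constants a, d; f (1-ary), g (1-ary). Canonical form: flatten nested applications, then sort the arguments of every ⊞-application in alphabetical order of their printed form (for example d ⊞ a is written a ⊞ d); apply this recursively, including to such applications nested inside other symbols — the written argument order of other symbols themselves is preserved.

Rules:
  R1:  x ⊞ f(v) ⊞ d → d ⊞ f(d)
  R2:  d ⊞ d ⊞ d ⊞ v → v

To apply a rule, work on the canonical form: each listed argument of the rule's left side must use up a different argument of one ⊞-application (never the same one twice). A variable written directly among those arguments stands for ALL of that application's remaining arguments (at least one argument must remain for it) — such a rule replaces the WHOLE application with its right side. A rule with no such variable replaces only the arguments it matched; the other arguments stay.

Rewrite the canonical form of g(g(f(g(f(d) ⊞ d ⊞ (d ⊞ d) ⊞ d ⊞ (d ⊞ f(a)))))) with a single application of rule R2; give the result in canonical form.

Answer: g(g(f(g(d ⊞ d ⊞ f(a) ⊞ f(d)))))

Derivation:
Canonical form:  g(g(f(g(d ⊞ d ⊞ d ⊞ d ⊞ d ⊞ f(a) ⊞ f(d)))))
R2 matches:  uses d, d, d;  v := d ⊞ d ⊞ f(a) ⊞ f(d)
The variable takes the whole remainder — replace the entire application.
New term:  g(g(f(g(d ⊞ d ⊞ f(a) ⊞ f(d)))))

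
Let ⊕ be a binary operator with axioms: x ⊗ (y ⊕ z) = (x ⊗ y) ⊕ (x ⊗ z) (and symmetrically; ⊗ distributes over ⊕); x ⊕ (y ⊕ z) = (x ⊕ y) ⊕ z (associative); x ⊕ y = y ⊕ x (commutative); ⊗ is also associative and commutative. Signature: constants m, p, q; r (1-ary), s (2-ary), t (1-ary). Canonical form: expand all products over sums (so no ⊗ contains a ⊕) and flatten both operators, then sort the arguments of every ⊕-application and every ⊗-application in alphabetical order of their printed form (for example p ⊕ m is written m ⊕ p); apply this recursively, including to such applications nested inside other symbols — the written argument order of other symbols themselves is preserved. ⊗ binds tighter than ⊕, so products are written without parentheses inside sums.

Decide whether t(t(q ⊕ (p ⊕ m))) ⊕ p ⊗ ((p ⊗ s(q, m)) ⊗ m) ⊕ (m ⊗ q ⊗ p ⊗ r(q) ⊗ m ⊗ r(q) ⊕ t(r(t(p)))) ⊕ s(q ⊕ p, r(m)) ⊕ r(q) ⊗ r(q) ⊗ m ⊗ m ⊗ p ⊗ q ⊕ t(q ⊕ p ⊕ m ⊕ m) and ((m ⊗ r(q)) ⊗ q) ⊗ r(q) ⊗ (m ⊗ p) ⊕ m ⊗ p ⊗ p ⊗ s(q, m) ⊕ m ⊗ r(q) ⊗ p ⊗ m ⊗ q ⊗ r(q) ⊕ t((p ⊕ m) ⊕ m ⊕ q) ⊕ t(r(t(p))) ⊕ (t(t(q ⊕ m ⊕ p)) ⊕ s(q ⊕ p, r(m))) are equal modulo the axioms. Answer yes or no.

Answer: yes — both canonical forms are m ⊗ m ⊗ p ⊗ q ⊗ r(q) ⊗ r(q) ⊕ m ⊗ m ⊗ p ⊗ q ⊗ r(q) ⊗ r(q) ⊕ m ⊗ p ⊗ p ⊗ s(q, m) ⊕ s(p ⊕ q, r(m)) ⊕ t(m ⊕ m ⊕ p ⊕ q) ⊕ t(r(t(p))) ⊕ t(t(m ⊕ p ⊕ q))

Derivation:
Left:  t(t(q ⊕ (p ⊕ m))) ⊕ p ⊗ ((p ⊗ s(q, m)) ⊗ m) ⊕ (m ⊗ q ⊗ p ⊗ r(q) ⊗ m ⊗ r(q) ⊕ t(r(t(p)))) ⊕ s(q ⊕ p, r(m)) ⊕ r(q) ⊗ r(q) ⊗ m ⊗ m ⊗ p ⊗ q ⊕ t(q ⊕ p ⊕ m ⊕ m)
  Merge nested applications:  t(t(m ⊕ p ⊕ q)) ⊕ m ⊗ p ⊗ p ⊗ s(q, m) ⊕ m ⊗ m ⊗ p ⊗ q ⊗ r(q) ⊗ r(q) ⊕ t(r(t(p))) ⊕ s(p ⊕ q, r(m)) ⊕ m ⊗ m ⊗ p ⊗ q ⊗ r(q) ⊗ r(q) ⊕ t(m ⊕ m ⊕ p ⊕ q)
  Order the arguments:  m ⊗ m ⊗ p ⊗ q ⊗ r(q) ⊗ r(q) ⊕ m ⊗ m ⊗ p ⊗ q ⊗ r(q) ⊗ r(q) ⊕ m ⊗ p ⊗ p ⊗ s(q, m) ⊕ s(p ⊕ q, r(m)) ⊕ t(m ⊕ m ⊕ p ⊕ q) ⊕ t(r(t(p))) ⊕ t(t(m ⊕ p ⊕ q))
Right:  ((m ⊗ r(q)) ⊗ q) ⊗ r(q) ⊗ (m ⊗ p) ⊕ m ⊗ p ⊗ p ⊗ s(q, m) ⊕ m ⊗ r(q) ⊗ p ⊗ m ⊗ q ⊗ r(q) ⊕ t((p ⊕ m) ⊕ m ⊕ q) ⊕ t(r(t(p))) ⊕ (t(t(q ⊕ m ⊕ p)) ⊕ s(q ⊕ p, r(m)))
  Merge nested applications:  m ⊗ m ⊗ p ⊗ q ⊗ r(q) ⊗ r(q) ⊕ m ⊗ p ⊗ p ⊗ s(q, m) ⊕ m ⊗ m ⊗ p ⊗ q ⊗ r(q) ⊗ r(q) ⊕ t(m ⊕ m ⊕ p ⊕ q) ⊕ t(r(t(p))) ⊕ t(t(m ⊕ p ⊕ q)) ⊕ s(p ⊕ q, r(m))
  Sort:  m ⊗ m ⊗ p ⊗ q ⊗ r(q) ⊗ r(q) ⊕ m ⊗ m ⊗ p ⊗ q ⊗ r(q) ⊗ r(q) ⊕ m ⊗ p ⊗ p ⊗ s(q, m) ⊕ s(p ⊕ q, r(m)) ⊕ t(m ⊕ m ⊕ p ⊕ q) ⊕ t(r(t(p))) ⊕ t(t(m ⊕ p ⊕ q))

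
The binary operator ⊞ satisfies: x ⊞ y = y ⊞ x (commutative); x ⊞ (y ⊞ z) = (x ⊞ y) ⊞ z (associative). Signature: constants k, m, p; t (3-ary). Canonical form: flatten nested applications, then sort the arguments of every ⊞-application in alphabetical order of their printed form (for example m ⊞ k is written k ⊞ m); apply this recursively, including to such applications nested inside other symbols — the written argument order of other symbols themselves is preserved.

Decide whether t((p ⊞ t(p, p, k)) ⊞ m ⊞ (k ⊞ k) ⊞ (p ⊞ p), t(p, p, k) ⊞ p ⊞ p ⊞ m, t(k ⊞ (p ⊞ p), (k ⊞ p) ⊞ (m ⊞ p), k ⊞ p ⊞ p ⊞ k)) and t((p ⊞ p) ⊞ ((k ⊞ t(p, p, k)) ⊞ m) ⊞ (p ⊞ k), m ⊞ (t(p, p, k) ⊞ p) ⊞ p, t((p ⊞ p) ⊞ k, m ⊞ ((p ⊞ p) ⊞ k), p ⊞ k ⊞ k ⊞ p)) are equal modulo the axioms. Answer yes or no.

Answer: yes — both canonical forms are t(k ⊞ k ⊞ m ⊞ p ⊞ p ⊞ p ⊞ t(p, p, k), m ⊞ p ⊞ p ⊞ t(p, p, k), t(k ⊞ p ⊞ p, k ⊞ m ⊞ p ⊞ p, k ⊞ k ⊞ p ⊞ p))

Derivation:
Left:  t((p ⊞ t(p, p, k)) ⊞ m ⊞ (k ⊞ k) ⊞ (p ⊞ p), t(p, p, k) ⊞ p ⊞ p ⊞ m, t(k ⊞ (p ⊞ p), (k ⊞ p) ⊞ (m ⊞ p), k ⊞ p ⊞ p ⊞ k))
  Work inside:  (p ⊞ t(p, p, k)) ⊞ m ⊞ (k ⊞ k) ⊞ (p ⊞ p)
  Merge nested applications:  p ⊞ t(p, p, k) ⊞ m ⊞ k ⊞ k ⊞ p ⊞ p
  Sort arguments:  k ⊞ k ⊞ m ⊞ p ⊞ p ⊞ p ⊞ t(p, p, k)
  Rebuild:  t(k ⊞ k ⊞ m ⊞ p ⊞ p ⊞ p ⊞ t(p, p, k), m ⊞ p ⊞ p ⊞ t(p, p, k), t(k ⊞ p ⊞ p, k ⊞ m ⊞ p ⊞ p, k ⊞ k ⊞ p ⊞ p))
Right:  t((p ⊞ p) ⊞ ((k ⊞ t(p, p, k)) ⊞ m) ⊞ (p ⊞ k), m ⊞ (t(p, p, k) ⊞ p) ⊞ p, t((p ⊞ p) ⊞ k, m ⊞ ((p ⊞ p) ⊞ k), p ⊞ k ⊞ k ⊞ p))
  Work inside:  (p ⊞ p) ⊞ ((k ⊞ t(p, p, k)) ⊞ m) ⊞ (p ⊞ k)
  Merge nested applications:  p ⊞ p ⊞ k ⊞ t(p, p, k) ⊞ m ⊞ p ⊞ k
  Order the arguments:  k ⊞ k ⊞ m ⊞ p ⊞ p ⊞ p ⊞ t(p, p, k)
  Put back:  t(k ⊞ k ⊞ m ⊞ p ⊞ p ⊞ p ⊞ t(p, p, k), m ⊞ p ⊞ p ⊞ t(p, p, k), t(k ⊞ p ⊞ p, k ⊞ m ⊞ p ⊞ p, k ⊞ k ⊞ p ⊞ p))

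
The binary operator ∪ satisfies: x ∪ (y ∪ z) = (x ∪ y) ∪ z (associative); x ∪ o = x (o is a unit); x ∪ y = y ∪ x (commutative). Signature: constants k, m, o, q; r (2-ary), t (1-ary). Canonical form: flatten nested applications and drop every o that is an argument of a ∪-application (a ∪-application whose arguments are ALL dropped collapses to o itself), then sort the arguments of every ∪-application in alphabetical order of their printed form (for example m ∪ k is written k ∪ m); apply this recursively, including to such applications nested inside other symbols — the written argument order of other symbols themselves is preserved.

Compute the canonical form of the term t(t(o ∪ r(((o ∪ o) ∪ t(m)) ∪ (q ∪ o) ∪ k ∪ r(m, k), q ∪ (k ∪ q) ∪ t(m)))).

Answer: t(t(r(k ∪ q ∪ r(m, k) ∪ t(m), k ∪ q ∪ q ∪ t(m))))

Derivation:
Work inside:  o ∪ r(((o ∪ o) ∪ t(m)) ∪ (q ∪ o) ∪ k ∪ r(m, k), q ∪ (k ∪ q) ∪ t(m))
Simplify inside:  r(((o ∪ o) ∪ t(m)) ∪ (q ∪ o) ∪ k ∪ r(m, k), q ∪ (k ∪ q) ∪ t(m))  →  r(k ∪ q ∪ r(m, k) ∪ t(m), k ∪ q ∪ q ∪ t(m))
Units out:  drop o
Sort:  r(k ∪ q ∪ r(m, k) ∪ t(m), k ∪ q ∪ q ∪ t(m))
Rebuild:  t(t(r(k ∪ q ∪ r(m, k) ∪ t(m), k ∪ q ∪ q ∪ t(m))))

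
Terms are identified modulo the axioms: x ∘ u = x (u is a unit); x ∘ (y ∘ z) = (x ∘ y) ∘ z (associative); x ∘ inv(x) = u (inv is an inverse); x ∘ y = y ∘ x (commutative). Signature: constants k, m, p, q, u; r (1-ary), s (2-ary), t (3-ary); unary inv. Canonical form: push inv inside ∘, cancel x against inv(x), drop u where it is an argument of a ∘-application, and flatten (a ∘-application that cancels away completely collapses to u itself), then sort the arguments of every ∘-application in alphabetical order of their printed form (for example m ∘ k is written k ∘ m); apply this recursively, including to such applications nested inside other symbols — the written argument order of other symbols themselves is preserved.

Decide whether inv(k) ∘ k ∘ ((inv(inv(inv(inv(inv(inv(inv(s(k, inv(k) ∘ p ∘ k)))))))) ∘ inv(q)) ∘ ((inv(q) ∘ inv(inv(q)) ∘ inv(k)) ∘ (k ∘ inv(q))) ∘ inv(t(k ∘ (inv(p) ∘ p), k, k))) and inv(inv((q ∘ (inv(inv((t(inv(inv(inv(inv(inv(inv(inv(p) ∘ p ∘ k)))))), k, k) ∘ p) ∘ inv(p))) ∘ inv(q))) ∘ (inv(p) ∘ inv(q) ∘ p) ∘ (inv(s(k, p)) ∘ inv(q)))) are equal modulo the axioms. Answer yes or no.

Left:  inv(k) ∘ k ∘ ((inv(inv(inv(inv(inv(inv(inv(s(k, inv(k) ∘ p ∘ k)))))))) ∘ inv(q)) ∘ ((inv(q) ∘ inv(inv(q)) ∘ inv(k)) ∘ (k ∘ inv(q))) ∘ inv(t(k ∘ (inv(p) ∘ p), k, k)))
  Push inv inside:  distribute inv over ∘ and collapse double inv
  Cancel inverse pairs:  k cancels
  Combine occurrences:  inv(s(k, p)) ∘ inv(q) ∘ inv(q) ∘ inv(t(k, k, k))
  Order the arguments:  inv(q) ∘ inv(q) ∘ inv(s(k, p)) ∘ inv(t(k, k, k))
Right:  inv(inv((q ∘ (inv(inv((t(inv(inv(inv(inv(inv(inv(inv(p) ∘ p ∘ k)))))), k, k) ∘ p) ∘ inv(p))) ∘ inv(q))) ∘ (inv(p) ∘ inv(q) ∘ p) ∘ (inv(s(k, p)) ∘ inv(q))))
  Push inv inside:  distribute inv over ∘ and collapse double inv
  Cancel:  p cancels
  Collect:  inv(q) ∘ inv(q) ∘ t(k, k, k) ∘ inv(s(k, p))
  Sort arguments:  inv(q) ∘ inv(q) ∘ inv(s(k, p)) ∘ t(k, k, k)

Answer: no — inv(q) ∘ inv(q) ∘ inv(s(k, p)) ∘ inv(t(k, k, k)) vs inv(q) ∘ inv(q) ∘ inv(s(k, p)) ∘ t(k, k, k)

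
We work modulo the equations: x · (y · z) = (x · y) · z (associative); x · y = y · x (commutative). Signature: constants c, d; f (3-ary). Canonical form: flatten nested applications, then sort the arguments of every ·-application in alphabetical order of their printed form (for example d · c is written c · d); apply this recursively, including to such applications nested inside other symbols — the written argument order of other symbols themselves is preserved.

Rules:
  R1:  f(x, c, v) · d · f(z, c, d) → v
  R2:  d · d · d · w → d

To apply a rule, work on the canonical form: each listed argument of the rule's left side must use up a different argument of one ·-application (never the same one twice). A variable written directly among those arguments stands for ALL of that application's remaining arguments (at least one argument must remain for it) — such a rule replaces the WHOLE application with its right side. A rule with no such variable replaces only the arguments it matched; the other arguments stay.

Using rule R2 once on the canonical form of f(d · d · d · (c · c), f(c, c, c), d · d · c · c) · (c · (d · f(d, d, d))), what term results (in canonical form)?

Answer: c · d · f(d, d, d) · f(d, f(c, c, c), c · c · d · d)

Derivation:
Canonical form:  c · d · f(c · c · d · d · d, f(c, c, c), c · c · d · d) · f(d, d, d)
Match R2:  consume d, d, d;  w := c · c
The variable takes the whole remainder — replace the entire application.
Result:  c · d · f(d, d, d) · f(d, f(c, c, c), c · c · d · d)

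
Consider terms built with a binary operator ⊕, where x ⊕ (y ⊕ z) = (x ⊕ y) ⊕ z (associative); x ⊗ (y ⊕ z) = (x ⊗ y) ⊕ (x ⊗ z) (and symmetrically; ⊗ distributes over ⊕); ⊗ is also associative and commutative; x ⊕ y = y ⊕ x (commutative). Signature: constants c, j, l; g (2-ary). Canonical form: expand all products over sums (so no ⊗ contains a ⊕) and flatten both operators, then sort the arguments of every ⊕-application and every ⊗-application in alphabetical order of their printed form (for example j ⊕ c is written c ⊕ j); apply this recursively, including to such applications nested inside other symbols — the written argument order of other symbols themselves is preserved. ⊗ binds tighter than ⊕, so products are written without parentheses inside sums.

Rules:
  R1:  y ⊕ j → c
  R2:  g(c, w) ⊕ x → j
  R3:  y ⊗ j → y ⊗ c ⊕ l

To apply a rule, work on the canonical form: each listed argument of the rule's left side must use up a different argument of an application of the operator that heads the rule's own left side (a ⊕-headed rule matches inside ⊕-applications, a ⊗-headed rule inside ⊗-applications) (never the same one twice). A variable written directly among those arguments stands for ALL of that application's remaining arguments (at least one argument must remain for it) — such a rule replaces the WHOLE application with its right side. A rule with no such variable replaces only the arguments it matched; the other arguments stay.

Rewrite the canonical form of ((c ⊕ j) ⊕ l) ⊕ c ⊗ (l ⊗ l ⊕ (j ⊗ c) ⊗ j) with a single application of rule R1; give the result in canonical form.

Answer: c

Derivation:
Canonical form:  c ⊕ c ⊗ c ⊗ j ⊗ j ⊕ c ⊗ l ⊗ l ⊕ j ⊕ l
Apply R1:  consuming j;  y := c ⊕ c ⊗ c ⊗ j ⊗ j ⊕ c ⊗ l ⊗ l ⊕ l
Every leftover argument binds to the variable; the entire application is replaced.
Result:  c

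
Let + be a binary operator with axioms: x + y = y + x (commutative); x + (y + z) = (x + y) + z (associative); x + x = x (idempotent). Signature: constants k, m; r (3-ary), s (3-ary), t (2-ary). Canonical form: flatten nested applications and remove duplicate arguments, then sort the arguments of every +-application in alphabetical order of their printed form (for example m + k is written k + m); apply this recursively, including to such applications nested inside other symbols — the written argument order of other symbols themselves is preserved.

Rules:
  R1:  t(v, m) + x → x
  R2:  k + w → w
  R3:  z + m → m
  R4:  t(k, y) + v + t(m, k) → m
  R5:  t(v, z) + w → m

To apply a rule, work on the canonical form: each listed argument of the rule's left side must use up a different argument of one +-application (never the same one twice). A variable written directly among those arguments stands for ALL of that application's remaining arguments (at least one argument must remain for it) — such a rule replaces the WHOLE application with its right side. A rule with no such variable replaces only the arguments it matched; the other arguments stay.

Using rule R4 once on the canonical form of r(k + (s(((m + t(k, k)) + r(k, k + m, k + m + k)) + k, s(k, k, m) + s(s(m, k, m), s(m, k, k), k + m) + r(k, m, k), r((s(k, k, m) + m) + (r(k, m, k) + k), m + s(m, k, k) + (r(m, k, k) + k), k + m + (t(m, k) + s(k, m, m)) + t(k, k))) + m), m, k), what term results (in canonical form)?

Canonical form:  r(k + m + s(k + m + r(k, k + m, k + m) + t(k, k), r(k, m, k) + s(k, k, m) + s(s(m, k, m), s(m, k, k), k + m), r(k + m + r(k, m, k) + s(k, k, m), k + m + r(m, k, k) + s(m, k, k), k + m + s(k, m, m) + t(k, k) + t(m, k))), m, k)
Apply R4:  consuming t(k, k), t(m, k);  v := k + m + s(k, m, m), y := k
The variable takes the whole remainder — replace the entire application.
New term:  r(k + m + s(k + m + r(k, k + m, k + m) + t(k, k), r(k, m, k) + s(k, k, m) + s(s(m, k, m), s(m, k, k), k + m), r(k + m + r(k, m, k) + s(k, k, m), k + m + r(m, k, k) + s(m, k, k), m)), m, k)

Answer: r(k + m + s(k + m + r(k, k + m, k + m) + t(k, k), r(k, m, k) + s(k, k, m) + s(s(m, k, m), s(m, k, k), k + m), r(k + m + r(k, m, k) + s(k, k, m), k + m + r(m, k, k) + s(m, k, k), m)), m, k)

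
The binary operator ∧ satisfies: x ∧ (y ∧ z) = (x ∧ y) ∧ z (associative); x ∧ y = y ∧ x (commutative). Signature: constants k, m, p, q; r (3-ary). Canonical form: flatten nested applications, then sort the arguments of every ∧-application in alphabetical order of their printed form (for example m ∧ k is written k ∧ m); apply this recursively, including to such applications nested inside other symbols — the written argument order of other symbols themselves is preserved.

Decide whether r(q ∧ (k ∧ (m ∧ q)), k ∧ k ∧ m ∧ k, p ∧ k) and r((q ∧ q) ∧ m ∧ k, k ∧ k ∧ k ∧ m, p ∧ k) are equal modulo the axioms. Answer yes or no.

Left:  r(q ∧ (k ∧ (m ∧ q)), k ∧ k ∧ m ∧ k, p ∧ k)
  Work inside:  q ∧ (k ∧ (m ∧ q))
  Un-nest:  q ∧ k ∧ m ∧ q
  Sort:  k ∧ m ∧ q ∧ q
  Reassemble:  r(k ∧ m ∧ q ∧ q, k ∧ k ∧ k ∧ m, k ∧ p)
Right:  r((q ∧ q) ∧ m ∧ k, k ∧ k ∧ k ∧ m, p ∧ k)
  Focus inside:  (q ∧ q) ∧ m ∧ k
  Flatten:  q ∧ q ∧ m ∧ k
  Order the arguments:  k ∧ m ∧ q ∧ q
  Reassemble:  r(k ∧ m ∧ q ∧ q, k ∧ k ∧ k ∧ m, k ∧ p)

Answer: yes — both canonical forms are r(k ∧ m ∧ q ∧ q, k ∧ k ∧ k ∧ m, k ∧ p)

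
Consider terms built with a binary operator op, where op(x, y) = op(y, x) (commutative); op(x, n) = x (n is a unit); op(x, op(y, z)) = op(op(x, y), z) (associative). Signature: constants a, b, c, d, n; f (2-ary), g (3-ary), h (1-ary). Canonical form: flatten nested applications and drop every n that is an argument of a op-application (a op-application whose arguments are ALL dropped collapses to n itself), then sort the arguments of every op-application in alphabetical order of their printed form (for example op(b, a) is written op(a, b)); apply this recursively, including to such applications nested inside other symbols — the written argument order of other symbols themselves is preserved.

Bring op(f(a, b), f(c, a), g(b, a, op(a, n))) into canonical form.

Answer: op(f(a, b), f(c, a), g(b, a, a))

Derivation:
Canonicalize subterm:  g(b, a, op(a, n))  →  g(b, a, a)
Order the arguments:  op(f(a, b), f(c, a), g(b, a, a))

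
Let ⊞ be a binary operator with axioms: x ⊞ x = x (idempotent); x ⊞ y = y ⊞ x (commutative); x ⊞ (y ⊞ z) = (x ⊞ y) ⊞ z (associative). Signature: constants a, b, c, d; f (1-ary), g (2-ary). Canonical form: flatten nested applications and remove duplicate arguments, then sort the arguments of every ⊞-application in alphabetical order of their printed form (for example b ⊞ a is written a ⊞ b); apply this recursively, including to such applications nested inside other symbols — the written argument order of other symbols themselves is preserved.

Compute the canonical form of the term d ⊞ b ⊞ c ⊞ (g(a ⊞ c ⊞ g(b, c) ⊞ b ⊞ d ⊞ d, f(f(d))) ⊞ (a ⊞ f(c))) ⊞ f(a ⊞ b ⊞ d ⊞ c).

Answer: a ⊞ b ⊞ c ⊞ d ⊞ f(a ⊞ b ⊞ c ⊞ d) ⊞ f(c) ⊞ g(a ⊞ b ⊞ c ⊞ d ⊞ g(b, c), f(f(d)))

Derivation:
Un-nest:  d ⊞ b ⊞ c ⊞ g(a ⊞ c ⊞ g(b, c) ⊞ b ⊞ d ⊞ d, f(f(d))) ⊞ a ⊞ f(c) ⊞ f(a ⊞ b ⊞ d ⊞ c)
Simplify inside:  g(a ⊞ c ⊞ g(b, c) ⊞ b ⊞ d ⊞ d, f(f(d)))  →  g(a ⊞ b ⊞ c ⊞ d ⊞ g(b, c), f(f(d)))
Inside:  f(a ⊞ b ⊞ d ⊞ c)  →  f(a ⊞ b ⊞ c ⊞ d)
Order the arguments:  a ⊞ b ⊞ c ⊞ d ⊞ f(a ⊞ b ⊞ c ⊞ d) ⊞ f(c) ⊞ g(a ⊞ b ⊞ c ⊞ d ⊞ g(b, c), f(f(d)))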